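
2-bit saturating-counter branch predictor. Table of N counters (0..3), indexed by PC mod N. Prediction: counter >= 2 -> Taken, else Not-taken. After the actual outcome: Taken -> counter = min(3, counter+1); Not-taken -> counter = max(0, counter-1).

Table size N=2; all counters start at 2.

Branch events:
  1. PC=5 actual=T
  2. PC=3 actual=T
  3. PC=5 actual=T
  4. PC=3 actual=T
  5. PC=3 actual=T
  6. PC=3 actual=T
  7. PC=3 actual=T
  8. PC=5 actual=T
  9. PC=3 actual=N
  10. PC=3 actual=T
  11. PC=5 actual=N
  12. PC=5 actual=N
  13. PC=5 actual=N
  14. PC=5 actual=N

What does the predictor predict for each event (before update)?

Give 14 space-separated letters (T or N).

Ev 1: PC=5 idx=1 pred=T actual=T -> ctr[1]=3
Ev 2: PC=3 idx=1 pred=T actual=T -> ctr[1]=3
Ev 3: PC=5 idx=1 pred=T actual=T -> ctr[1]=3
Ev 4: PC=3 idx=1 pred=T actual=T -> ctr[1]=3
Ev 5: PC=3 idx=1 pred=T actual=T -> ctr[1]=3
Ev 6: PC=3 idx=1 pred=T actual=T -> ctr[1]=3
Ev 7: PC=3 idx=1 pred=T actual=T -> ctr[1]=3
Ev 8: PC=5 idx=1 pred=T actual=T -> ctr[1]=3
Ev 9: PC=3 idx=1 pred=T actual=N -> ctr[1]=2
Ev 10: PC=3 idx=1 pred=T actual=T -> ctr[1]=3
Ev 11: PC=5 idx=1 pred=T actual=N -> ctr[1]=2
Ev 12: PC=5 idx=1 pred=T actual=N -> ctr[1]=1
Ev 13: PC=5 idx=1 pred=N actual=N -> ctr[1]=0
Ev 14: PC=5 idx=1 pred=N actual=N -> ctr[1]=0

Answer: T T T T T T T T T T T T N N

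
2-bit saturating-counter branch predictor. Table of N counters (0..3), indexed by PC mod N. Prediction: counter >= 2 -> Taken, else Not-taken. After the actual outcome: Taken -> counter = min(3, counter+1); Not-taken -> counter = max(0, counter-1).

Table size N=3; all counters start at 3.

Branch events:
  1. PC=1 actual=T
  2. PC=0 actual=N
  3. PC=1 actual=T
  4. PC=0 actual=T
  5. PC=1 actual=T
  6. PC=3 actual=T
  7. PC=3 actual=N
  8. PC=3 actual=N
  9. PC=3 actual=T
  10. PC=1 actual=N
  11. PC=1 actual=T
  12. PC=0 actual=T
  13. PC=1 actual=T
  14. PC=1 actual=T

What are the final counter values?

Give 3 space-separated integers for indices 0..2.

Ev 1: PC=1 idx=1 pred=T actual=T -> ctr[1]=3
Ev 2: PC=0 idx=0 pred=T actual=N -> ctr[0]=2
Ev 3: PC=1 idx=1 pred=T actual=T -> ctr[1]=3
Ev 4: PC=0 idx=0 pred=T actual=T -> ctr[0]=3
Ev 5: PC=1 idx=1 pred=T actual=T -> ctr[1]=3
Ev 6: PC=3 idx=0 pred=T actual=T -> ctr[0]=3
Ev 7: PC=3 idx=0 pred=T actual=N -> ctr[0]=2
Ev 8: PC=3 idx=0 pred=T actual=N -> ctr[0]=1
Ev 9: PC=3 idx=0 pred=N actual=T -> ctr[0]=2
Ev 10: PC=1 idx=1 pred=T actual=N -> ctr[1]=2
Ev 11: PC=1 idx=1 pred=T actual=T -> ctr[1]=3
Ev 12: PC=0 idx=0 pred=T actual=T -> ctr[0]=3
Ev 13: PC=1 idx=1 pred=T actual=T -> ctr[1]=3
Ev 14: PC=1 idx=1 pred=T actual=T -> ctr[1]=3

Answer: 3 3 3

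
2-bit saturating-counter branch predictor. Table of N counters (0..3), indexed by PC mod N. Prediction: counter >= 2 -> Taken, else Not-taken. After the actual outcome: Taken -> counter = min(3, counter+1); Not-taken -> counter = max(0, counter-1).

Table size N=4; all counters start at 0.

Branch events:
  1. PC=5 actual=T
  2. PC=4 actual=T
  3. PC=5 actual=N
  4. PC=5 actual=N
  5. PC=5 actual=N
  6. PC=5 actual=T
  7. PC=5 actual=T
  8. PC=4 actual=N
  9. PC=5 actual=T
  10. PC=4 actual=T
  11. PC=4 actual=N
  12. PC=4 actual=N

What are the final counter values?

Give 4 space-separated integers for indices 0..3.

Answer: 0 3 0 0

Derivation:
Ev 1: PC=5 idx=1 pred=N actual=T -> ctr[1]=1
Ev 2: PC=4 idx=0 pred=N actual=T -> ctr[0]=1
Ev 3: PC=5 idx=1 pred=N actual=N -> ctr[1]=0
Ev 4: PC=5 idx=1 pred=N actual=N -> ctr[1]=0
Ev 5: PC=5 idx=1 pred=N actual=N -> ctr[1]=0
Ev 6: PC=5 idx=1 pred=N actual=T -> ctr[1]=1
Ev 7: PC=5 idx=1 pred=N actual=T -> ctr[1]=2
Ev 8: PC=4 idx=0 pred=N actual=N -> ctr[0]=0
Ev 9: PC=5 idx=1 pred=T actual=T -> ctr[1]=3
Ev 10: PC=4 idx=0 pred=N actual=T -> ctr[0]=1
Ev 11: PC=4 idx=0 pred=N actual=N -> ctr[0]=0
Ev 12: PC=4 idx=0 pred=N actual=N -> ctr[0]=0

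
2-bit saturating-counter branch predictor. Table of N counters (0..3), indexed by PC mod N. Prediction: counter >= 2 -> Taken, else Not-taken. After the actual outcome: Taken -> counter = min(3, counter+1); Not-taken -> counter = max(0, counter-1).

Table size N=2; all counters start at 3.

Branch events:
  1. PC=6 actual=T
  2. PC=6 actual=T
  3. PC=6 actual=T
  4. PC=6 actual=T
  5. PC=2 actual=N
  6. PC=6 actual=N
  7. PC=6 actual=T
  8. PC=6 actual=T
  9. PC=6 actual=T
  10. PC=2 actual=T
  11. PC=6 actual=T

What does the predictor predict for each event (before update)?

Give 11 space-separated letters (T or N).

Ev 1: PC=6 idx=0 pred=T actual=T -> ctr[0]=3
Ev 2: PC=6 idx=0 pred=T actual=T -> ctr[0]=3
Ev 3: PC=6 idx=0 pred=T actual=T -> ctr[0]=3
Ev 4: PC=6 idx=0 pred=T actual=T -> ctr[0]=3
Ev 5: PC=2 idx=0 pred=T actual=N -> ctr[0]=2
Ev 6: PC=6 idx=0 pred=T actual=N -> ctr[0]=1
Ev 7: PC=6 idx=0 pred=N actual=T -> ctr[0]=2
Ev 8: PC=6 idx=0 pred=T actual=T -> ctr[0]=3
Ev 9: PC=6 idx=0 pred=T actual=T -> ctr[0]=3
Ev 10: PC=2 idx=0 pred=T actual=T -> ctr[0]=3
Ev 11: PC=6 idx=0 pred=T actual=T -> ctr[0]=3

Answer: T T T T T T N T T T T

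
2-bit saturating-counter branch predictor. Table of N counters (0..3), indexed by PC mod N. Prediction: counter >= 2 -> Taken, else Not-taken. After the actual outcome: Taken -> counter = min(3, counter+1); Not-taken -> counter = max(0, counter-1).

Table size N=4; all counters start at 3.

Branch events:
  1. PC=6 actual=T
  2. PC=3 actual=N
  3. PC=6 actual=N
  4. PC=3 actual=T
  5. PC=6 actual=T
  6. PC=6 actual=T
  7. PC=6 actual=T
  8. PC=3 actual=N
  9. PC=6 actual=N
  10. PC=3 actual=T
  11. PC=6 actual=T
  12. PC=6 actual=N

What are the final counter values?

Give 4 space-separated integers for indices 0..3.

Answer: 3 3 2 3

Derivation:
Ev 1: PC=6 idx=2 pred=T actual=T -> ctr[2]=3
Ev 2: PC=3 idx=3 pred=T actual=N -> ctr[3]=2
Ev 3: PC=6 idx=2 pred=T actual=N -> ctr[2]=2
Ev 4: PC=3 idx=3 pred=T actual=T -> ctr[3]=3
Ev 5: PC=6 idx=2 pred=T actual=T -> ctr[2]=3
Ev 6: PC=6 idx=2 pred=T actual=T -> ctr[2]=3
Ev 7: PC=6 idx=2 pred=T actual=T -> ctr[2]=3
Ev 8: PC=3 idx=3 pred=T actual=N -> ctr[3]=2
Ev 9: PC=6 idx=2 pred=T actual=N -> ctr[2]=2
Ev 10: PC=3 idx=3 pred=T actual=T -> ctr[3]=3
Ev 11: PC=6 idx=2 pred=T actual=T -> ctr[2]=3
Ev 12: PC=6 idx=2 pred=T actual=N -> ctr[2]=2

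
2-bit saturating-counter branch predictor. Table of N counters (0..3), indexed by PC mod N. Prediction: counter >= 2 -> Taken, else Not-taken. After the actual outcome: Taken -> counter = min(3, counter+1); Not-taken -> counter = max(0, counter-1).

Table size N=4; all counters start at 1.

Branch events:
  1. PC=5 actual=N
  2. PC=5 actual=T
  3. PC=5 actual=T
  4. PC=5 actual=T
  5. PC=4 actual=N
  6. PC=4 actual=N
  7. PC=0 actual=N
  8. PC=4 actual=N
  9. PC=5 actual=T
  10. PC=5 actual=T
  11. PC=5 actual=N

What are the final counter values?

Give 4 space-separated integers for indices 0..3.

Ev 1: PC=5 idx=1 pred=N actual=N -> ctr[1]=0
Ev 2: PC=5 idx=1 pred=N actual=T -> ctr[1]=1
Ev 3: PC=5 idx=1 pred=N actual=T -> ctr[1]=2
Ev 4: PC=5 idx=1 pred=T actual=T -> ctr[1]=3
Ev 5: PC=4 idx=0 pred=N actual=N -> ctr[0]=0
Ev 6: PC=4 idx=0 pred=N actual=N -> ctr[0]=0
Ev 7: PC=0 idx=0 pred=N actual=N -> ctr[0]=0
Ev 8: PC=4 idx=0 pred=N actual=N -> ctr[0]=0
Ev 9: PC=5 idx=1 pred=T actual=T -> ctr[1]=3
Ev 10: PC=5 idx=1 pred=T actual=T -> ctr[1]=3
Ev 11: PC=5 idx=1 pred=T actual=N -> ctr[1]=2

Answer: 0 2 1 1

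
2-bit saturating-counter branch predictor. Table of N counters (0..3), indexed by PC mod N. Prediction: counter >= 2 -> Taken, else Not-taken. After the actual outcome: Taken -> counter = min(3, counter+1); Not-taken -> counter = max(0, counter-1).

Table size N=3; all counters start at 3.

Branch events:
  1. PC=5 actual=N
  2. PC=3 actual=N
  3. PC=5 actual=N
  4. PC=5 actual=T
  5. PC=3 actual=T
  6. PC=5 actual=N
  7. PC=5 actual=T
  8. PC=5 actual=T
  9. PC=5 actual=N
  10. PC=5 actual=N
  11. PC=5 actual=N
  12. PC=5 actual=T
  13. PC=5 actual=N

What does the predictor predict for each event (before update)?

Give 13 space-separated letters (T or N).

Ev 1: PC=5 idx=2 pred=T actual=N -> ctr[2]=2
Ev 2: PC=3 idx=0 pred=T actual=N -> ctr[0]=2
Ev 3: PC=5 idx=2 pred=T actual=N -> ctr[2]=1
Ev 4: PC=5 idx=2 pred=N actual=T -> ctr[2]=2
Ev 5: PC=3 idx=0 pred=T actual=T -> ctr[0]=3
Ev 6: PC=5 idx=2 pred=T actual=N -> ctr[2]=1
Ev 7: PC=5 idx=2 pred=N actual=T -> ctr[2]=2
Ev 8: PC=5 idx=2 pred=T actual=T -> ctr[2]=3
Ev 9: PC=5 idx=2 pred=T actual=N -> ctr[2]=2
Ev 10: PC=5 idx=2 pred=T actual=N -> ctr[2]=1
Ev 11: PC=5 idx=2 pred=N actual=N -> ctr[2]=0
Ev 12: PC=5 idx=2 pred=N actual=T -> ctr[2]=1
Ev 13: PC=5 idx=2 pred=N actual=N -> ctr[2]=0

Answer: T T T N T T N T T T N N N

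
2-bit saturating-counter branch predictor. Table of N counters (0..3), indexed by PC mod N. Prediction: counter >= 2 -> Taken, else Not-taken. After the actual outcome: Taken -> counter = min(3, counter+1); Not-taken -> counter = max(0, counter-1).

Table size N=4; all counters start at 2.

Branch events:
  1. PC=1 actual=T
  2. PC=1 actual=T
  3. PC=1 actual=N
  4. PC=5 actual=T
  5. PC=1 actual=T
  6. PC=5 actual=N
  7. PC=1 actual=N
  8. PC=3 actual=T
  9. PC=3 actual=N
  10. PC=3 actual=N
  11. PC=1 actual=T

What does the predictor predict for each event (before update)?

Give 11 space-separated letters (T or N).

Answer: T T T T T T T T T T N

Derivation:
Ev 1: PC=1 idx=1 pred=T actual=T -> ctr[1]=3
Ev 2: PC=1 idx=1 pred=T actual=T -> ctr[1]=3
Ev 3: PC=1 idx=1 pred=T actual=N -> ctr[1]=2
Ev 4: PC=5 idx=1 pred=T actual=T -> ctr[1]=3
Ev 5: PC=1 idx=1 pred=T actual=T -> ctr[1]=3
Ev 6: PC=5 idx=1 pred=T actual=N -> ctr[1]=2
Ev 7: PC=1 idx=1 pred=T actual=N -> ctr[1]=1
Ev 8: PC=3 idx=3 pred=T actual=T -> ctr[3]=3
Ev 9: PC=3 idx=3 pred=T actual=N -> ctr[3]=2
Ev 10: PC=3 idx=3 pred=T actual=N -> ctr[3]=1
Ev 11: PC=1 idx=1 pred=N actual=T -> ctr[1]=2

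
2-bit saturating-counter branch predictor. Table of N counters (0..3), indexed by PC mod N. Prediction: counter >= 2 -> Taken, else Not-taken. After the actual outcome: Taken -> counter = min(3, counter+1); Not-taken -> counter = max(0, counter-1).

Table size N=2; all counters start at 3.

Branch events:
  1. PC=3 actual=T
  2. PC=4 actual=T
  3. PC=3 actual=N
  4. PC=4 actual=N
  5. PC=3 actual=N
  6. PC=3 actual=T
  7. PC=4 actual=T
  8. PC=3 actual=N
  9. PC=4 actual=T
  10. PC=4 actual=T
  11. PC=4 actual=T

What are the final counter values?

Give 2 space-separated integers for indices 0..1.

Answer: 3 1

Derivation:
Ev 1: PC=3 idx=1 pred=T actual=T -> ctr[1]=3
Ev 2: PC=4 idx=0 pred=T actual=T -> ctr[0]=3
Ev 3: PC=3 idx=1 pred=T actual=N -> ctr[1]=2
Ev 4: PC=4 idx=0 pred=T actual=N -> ctr[0]=2
Ev 5: PC=3 idx=1 pred=T actual=N -> ctr[1]=1
Ev 6: PC=3 idx=1 pred=N actual=T -> ctr[1]=2
Ev 7: PC=4 idx=0 pred=T actual=T -> ctr[0]=3
Ev 8: PC=3 idx=1 pred=T actual=N -> ctr[1]=1
Ev 9: PC=4 idx=0 pred=T actual=T -> ctr[0]=3
Ev 10: PC=4 idx=0 pred=T actual=T -> ctr[0]=3
Ev 11: PC=4 idx=0 pred=T actual=T -> ctr[0]=3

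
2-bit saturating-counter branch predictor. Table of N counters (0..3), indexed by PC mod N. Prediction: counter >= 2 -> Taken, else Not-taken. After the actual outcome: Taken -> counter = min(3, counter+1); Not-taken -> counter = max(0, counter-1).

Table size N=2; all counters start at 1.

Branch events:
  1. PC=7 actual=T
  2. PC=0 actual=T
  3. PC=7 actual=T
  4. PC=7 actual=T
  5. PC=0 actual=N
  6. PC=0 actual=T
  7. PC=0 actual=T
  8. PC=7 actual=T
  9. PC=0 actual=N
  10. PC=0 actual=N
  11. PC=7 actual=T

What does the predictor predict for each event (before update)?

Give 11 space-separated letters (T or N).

Ev 1: PC=7 idx=1 pred=N actual=T -> ctr[1]=2
Ev 2: PC=0 idx=0 pred=N actual=T -> ctr[0]=2
Ev 3: PC=7 idx=1 pred=T actual=T -> ctr[1]=3
Ev 4: PC=7 idx=1 pred=T actual=T -> ctr[1]=3
Ev 5: PC=0 idx=0 pred=T actual=N -> ctr[0]=1
Ev 6: PC=0 idx=0 pred=N actual=T -> ctr[0]=2
Ev 7: PC=0 idx=0 pred=T actual=T -> ctr[0]=3
Ev 8: PC=7 idx=1 pred=T actual=T -> ctr[1]=3
Ev 9: PC=0 idx=0 pred=T actual=N -> ctr[0]=2
Ev 10: PC=0 idx=0 pred=T actual=N -> ctr[0]=1
Ev 11: PC=7 idx=1 pred=T actual=T -> ctr[1]=3

Answer: N N T T T N T T T T T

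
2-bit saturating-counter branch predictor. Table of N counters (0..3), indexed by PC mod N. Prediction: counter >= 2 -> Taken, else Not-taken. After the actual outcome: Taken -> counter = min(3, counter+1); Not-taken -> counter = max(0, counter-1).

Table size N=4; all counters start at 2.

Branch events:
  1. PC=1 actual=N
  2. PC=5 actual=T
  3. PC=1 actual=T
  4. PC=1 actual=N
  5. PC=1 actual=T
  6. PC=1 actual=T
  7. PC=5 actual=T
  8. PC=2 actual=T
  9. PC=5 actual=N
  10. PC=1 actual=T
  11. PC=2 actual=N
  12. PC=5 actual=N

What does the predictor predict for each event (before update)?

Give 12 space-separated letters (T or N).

Ev 1: PC=1 idx=1 pred=T actual=N -> ctr[1]=1
Ev 2: PC=5 idx=1 pred=N actual=T -> ctr[1]=2
Ev 3: PC=1 idx=1 pred=T actual=T -> ctr[1]=3
Ev 4: PC=1 idx=1 pred=T actual=N -> ctr[1]=2
Ev 5: PC=1 idx=1 pred=T actual=T -> ctr[1]=3
Ev 6: PC=1 idx=1 pred=T actual=T -> ctr[1]=3
Ev 7: PC=5 idx=1 pred=T actual=T -> ctr[1]=3
Ev 8: PC=2 idx=2 pred=T actual=T -> ctr[2]=3
Ev 9: PC=5 idx=1 pred=T actual=N -> ctr[1]=2
Ev 10: PC=1 idx=1 pred=T actual=T -> ctr[1]=3
Ev 11: PC=2 idx=2 pred=T actual=N -> ctr[2]=2
Ev 12: PC=5 idx=1 pred=T actual=N -> ctr[1]=2

Answer: T N T T T T T T T T T T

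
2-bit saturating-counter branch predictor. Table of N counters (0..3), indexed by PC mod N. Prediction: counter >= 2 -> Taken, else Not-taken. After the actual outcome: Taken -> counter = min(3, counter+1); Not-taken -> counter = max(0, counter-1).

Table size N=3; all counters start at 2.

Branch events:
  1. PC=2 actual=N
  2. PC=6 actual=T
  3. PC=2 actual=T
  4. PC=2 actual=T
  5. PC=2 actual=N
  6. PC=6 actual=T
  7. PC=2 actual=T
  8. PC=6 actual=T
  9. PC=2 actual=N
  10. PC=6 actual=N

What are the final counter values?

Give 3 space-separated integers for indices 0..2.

Ev 1: PC=2 idx=2 pred=T actual=N -> ctr[2]=1
Ev 2: PC=6 idx=0 pred=T actual=T -> ctr[0]=3
Ev 3: PC=2 idx=2 pred=N actual=T -> ctr[2]=2
Ev 4: PC=2 idx=2 pred=T actual=T -> ctr[2]=3
Ev 5: PC=2 idx=2 pred=T actual=N -> ctr[2]=2
Ev 6: PC=6 idx=0 pred=T actual=T -> ctr[0]=3
Ev 7: PC=2 idx=2 pred=T actual=T -> ctr[2]=3
Ev 8: PC=6 idx=0 pred=T actual=T -> ctr[0]=3
Ev 9: PC=2 idx=2 pred=T actual=N -> ctr[2]=2
Ev 10: PC=6 idx=0 pred=T actual=N -> ctr[0]=2

Answer: 2 2 2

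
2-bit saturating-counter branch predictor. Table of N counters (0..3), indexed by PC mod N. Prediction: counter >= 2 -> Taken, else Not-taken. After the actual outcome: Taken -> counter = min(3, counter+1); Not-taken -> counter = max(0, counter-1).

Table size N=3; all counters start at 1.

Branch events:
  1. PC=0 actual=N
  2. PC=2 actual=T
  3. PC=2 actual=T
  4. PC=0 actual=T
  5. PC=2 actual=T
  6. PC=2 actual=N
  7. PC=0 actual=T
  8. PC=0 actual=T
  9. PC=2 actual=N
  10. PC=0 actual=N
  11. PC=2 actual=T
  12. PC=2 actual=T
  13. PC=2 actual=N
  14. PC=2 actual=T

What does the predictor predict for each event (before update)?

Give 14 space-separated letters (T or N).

Ev 1: PC=0 idx=0 pred=N actual=N -> ctr[0]=0
Ev 2: PC=2 idx=2 pred=N actual=T -> ctr[2]=2
Ev 3: PC=2 idx=2 pred=T actual=T -> ctr[2]=3
Ev 4: PC=0 idx=0 pred=N actual=T -> ctr[0]=1
Ev 5: PC=2 idx=2 pred=T actual=T -> ctr[2]=3
Ev 6: PC=2 idx=2 pred=T actual=N -> ctr[2]=2
Ev 7: PC=0 idx=0 pred=N actual=T -> ctr[0]=2
Ev 8: PC=0 idx=0 pred=T actual=T -> ctr[0]=3
Ev 9: PC=2 idx=2 pred=T actual=N -> ctr[2]=1
Ev 10: PC=0 idx=0 pred=T actual=N -> ctr[0]=2
Ev 11: PC=2 idx=2 pred=N actual=T -> ctr[2]=2
Ev 12: PC=2 idx=2 pred=T actual=T -> ctr[2]=3
Ev 13: PC=2 idx=2 pred=T actual=N -> ctr[2]=2
Ev 14: PC=2 idx=2 pred=T actual=T -> ctr[2]=3

Answer: N N T N T T N T T T N T T T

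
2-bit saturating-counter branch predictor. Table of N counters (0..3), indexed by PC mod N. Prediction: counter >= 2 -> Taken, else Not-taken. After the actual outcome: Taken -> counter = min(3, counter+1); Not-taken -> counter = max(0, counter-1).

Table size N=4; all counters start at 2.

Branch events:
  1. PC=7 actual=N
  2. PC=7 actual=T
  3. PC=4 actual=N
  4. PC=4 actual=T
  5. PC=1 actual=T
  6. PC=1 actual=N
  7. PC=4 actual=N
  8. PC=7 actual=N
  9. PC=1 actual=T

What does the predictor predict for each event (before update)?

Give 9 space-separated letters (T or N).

Answer: T N T N T T T T T

Derivation:
Ev 1: PC=7 idx=3 pred=T actual=N -> ctr[3]=1
Ev 2: PC=7 idx=3 pred=N actual=T -> ctr[3]=2
Ev 3: PC=4 idx=0 pred=T actual=N -> ctr[0]=1
Ev 4: PC=4 idx=0 pred=N actual=T -> ctr[0]=2
Ev 5: PC=1 idx=1 pred=T actual=T -> ctr[1]=3
Ev 6: PC=1 idx=1 pred=T actual=N -> ctr[1]=2
Ev 7: PC=4 idx=0 pred=T actual=N -> ctr[0]=1
Ev 8: PC=7 idx=3 pred=T actual=N -> ctr[3]=1
Ev 9: PC=1 idx=1 pred=T actual=T -> ctr[1]=3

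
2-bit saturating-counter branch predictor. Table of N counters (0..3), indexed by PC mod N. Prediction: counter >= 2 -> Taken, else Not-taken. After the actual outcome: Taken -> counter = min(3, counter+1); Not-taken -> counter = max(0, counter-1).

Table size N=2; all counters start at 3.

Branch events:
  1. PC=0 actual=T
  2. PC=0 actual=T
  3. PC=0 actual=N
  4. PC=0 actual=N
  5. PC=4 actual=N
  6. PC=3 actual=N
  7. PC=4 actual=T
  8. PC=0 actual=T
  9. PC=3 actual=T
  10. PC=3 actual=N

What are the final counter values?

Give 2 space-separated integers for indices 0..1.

Answer: 2 2

Derivation:
Ev 1: PC=0 idx=0 pred=T actual=T -> ctr[0]=3
Ev 2: PC=0 idx=0 pred=T actual=T -> ctr[0]=3
Ev 3: PC=0 idx=0 pred=T actual=N -> ctr[0]=2
Ev 4: PC=0 idx=0 pred=T actual=N -> ctr[0]=1
Ev 5: PC=4 idx=0 pred=N actual=N -> ctr[0]=0
Ev 6: PC=3 idx=1 pred=T actual=N -> ctr[1]=2
Ev 7: PC=4 idx=0 pred=N actual=T -> ctr[0]=1
Ev 8: PC=0 idx=0 pred=N actual=T -> ctr[0]=2
Ev 9: PC=3 idx=1 pred=T actual=T -> ctr[1]=3
Ev 10: PC=3 idx=1 pred=T actual=N -> ctr[1]=2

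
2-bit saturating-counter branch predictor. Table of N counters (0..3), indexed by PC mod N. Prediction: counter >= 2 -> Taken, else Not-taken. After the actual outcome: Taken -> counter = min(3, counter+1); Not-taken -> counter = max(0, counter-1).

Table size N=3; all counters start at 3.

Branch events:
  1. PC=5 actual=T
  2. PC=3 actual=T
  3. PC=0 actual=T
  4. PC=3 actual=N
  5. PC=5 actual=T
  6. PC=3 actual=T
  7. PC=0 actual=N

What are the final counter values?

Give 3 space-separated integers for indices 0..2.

Ev 1: PC=5 idx=2 pred=T actual=T -> ctr[2]=3
Ev 2: PC=3 idx=0 pred=T actual=T -> ctr[0]=3
Ev 3: PC=0 idx=0 pred=T actual=T -> ctr[0]=3
Ev 4: PC=3 idx=0 pred=T actual=N -> ctr[0]=2
Ev 5: PC=5 idx=2 pred=T actual=T -> ctr[2]=3
Ev 6: PC=3 idx=0 pred=T actual=T -> ctr[0]=3
Ev 7: PC=0 idx=0 pred=T actual=N -> ctr[0]=2

Answer: 2 3 3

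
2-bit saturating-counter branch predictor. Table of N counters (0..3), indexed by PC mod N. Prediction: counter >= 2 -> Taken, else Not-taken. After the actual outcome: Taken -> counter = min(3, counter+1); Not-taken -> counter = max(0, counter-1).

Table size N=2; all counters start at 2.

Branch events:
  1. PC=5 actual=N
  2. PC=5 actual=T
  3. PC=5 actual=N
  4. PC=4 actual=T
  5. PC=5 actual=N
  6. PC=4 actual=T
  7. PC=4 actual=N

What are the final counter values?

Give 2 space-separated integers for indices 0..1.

Answer: 2 0

Derivation:
Ev 1: PC=5 idx=1 pred=T actual=N -> ctr[1]=1
Ev 2: PC=5 idx=1 pred=N actual=T -> ctr[1]=2
Ev 3: PC=5 idx=1 pred=T actual=N -> ctr[1]=1
Ev 4: PC=4 idx=0 pred=T actual=T -> ctr[0]=3
Ev 5: PC=5 idx=1 pred=N actual=N -> ctr[1]=0
Ev 6: PC=4 idx=0 pred=T actual=T -> ctr[0]=3
Ev 7: PC=4 idx=0 pred=T actual=N -> ctr[0]=2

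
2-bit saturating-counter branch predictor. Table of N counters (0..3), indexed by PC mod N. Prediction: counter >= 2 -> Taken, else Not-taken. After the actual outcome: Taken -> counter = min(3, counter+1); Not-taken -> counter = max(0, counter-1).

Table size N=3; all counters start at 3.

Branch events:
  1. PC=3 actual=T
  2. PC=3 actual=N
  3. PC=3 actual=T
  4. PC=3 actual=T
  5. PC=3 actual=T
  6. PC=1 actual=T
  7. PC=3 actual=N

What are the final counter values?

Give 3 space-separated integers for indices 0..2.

Answer: 2 3 3

Derivation:
Ev 1: PC=3 idx=0 pred=T actual=T -> ctr[0]=3
Ev 2: PC=3 idx=0 pred=T actual=N -> ctr[0]=2
Ev 3: PC=3 idx=0 pred=T actual=T -> ctr[0]=3
Ev 4: PC=3 idx=0 pred=T actual=T -> ctr[0]=3
Ev 5: PC=3 idx=0 pred=T actual=T -> ctr[0]=3
Ev 6: PC=1 idx=1 pred=T actual=T -> ctr[1]=3
Ev 7: PC=3 idx=0 pred=T actual=N -> ctr[0]=2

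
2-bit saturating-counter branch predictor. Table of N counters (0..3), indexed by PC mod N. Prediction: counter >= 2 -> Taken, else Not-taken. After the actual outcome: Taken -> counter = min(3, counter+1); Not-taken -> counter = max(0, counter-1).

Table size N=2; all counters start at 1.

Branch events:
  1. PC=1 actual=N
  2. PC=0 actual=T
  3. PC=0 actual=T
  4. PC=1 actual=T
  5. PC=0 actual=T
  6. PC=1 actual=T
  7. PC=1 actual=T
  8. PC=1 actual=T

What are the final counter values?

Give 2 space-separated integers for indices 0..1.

Ev 1: PC=1 idx=1 pred=N actual=N -> ctr[1]=0
Ev 2: PC=0 idx=0 pred=N actual=T -> ctr[0]=2
Ev 3: PC=0 idx=0 pred=T actual=T -> ctr[0]=3
Ev 4: PC=1 idx=1 pred=N actual=T -> ctr[1]=1
Ev 5: PC=0 idx=0 pred=T actual=T -> ctr[0]=3
Ev 6: PC=1 idx=1 pred=N actual=T -> ctr[1]=2
Ev 7: PC=1 idx=1 pred=T actual=T -> ctr[1]=3
Ev 8: PC=1 idx=1 pred=T actual=T -> ctr[1]=3

Answer: 3 3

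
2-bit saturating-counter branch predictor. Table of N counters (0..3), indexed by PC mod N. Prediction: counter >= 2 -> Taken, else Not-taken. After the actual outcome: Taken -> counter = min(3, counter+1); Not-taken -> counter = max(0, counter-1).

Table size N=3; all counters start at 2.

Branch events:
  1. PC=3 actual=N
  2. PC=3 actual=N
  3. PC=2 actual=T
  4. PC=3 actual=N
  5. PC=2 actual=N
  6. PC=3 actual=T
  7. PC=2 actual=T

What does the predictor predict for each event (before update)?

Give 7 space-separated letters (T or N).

Ev 1: PC=3 idx=0 pred=T actual=N -> ctr[0]=1
Ev 2: PC=3 idx=0 pred=N actual=N -> ctr[0]=0
Ev 3: PC=2 idx=2 pred=T actual=T -> ctr[2]=3
Ev 4: PC=3 idx=0 pred=N actual=N -> ctr[0]=0
Ev 5: PC=2 idx=2 pred=T actual=N -> ctr[2]=2
Ev 6: PC=3 idx=0 pred=N actual=T -> ctr[0]=1
Ev 7: PC=2 idx=2 pred=T actual=T -> ctr[2]=3

Answer: T N T N T N T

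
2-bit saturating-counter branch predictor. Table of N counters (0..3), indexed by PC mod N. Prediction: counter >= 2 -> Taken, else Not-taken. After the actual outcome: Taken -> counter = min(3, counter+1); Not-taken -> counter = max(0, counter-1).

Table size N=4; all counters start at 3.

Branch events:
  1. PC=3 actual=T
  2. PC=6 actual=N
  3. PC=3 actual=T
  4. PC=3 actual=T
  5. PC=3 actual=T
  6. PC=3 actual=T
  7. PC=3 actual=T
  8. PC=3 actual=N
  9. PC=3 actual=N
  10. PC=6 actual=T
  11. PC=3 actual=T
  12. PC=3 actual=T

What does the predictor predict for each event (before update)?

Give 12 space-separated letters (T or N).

Answer: T T T T T T T T T T N T

Derivation:
Ev 1: PC=3 idx=3 pred=T actual=T -> ctr[3]=3
Ev 2: PC=6 idx=2 pred=T actual=N -> ctr[2]=2
Ev 3: PC=3 idx=3 pred=T actual=T -> ctr[3]=3
Ev 4: PC=3 idx=3 pred=T actual=T -> ctr[3]=3
Ev 5: PC=3 idx=3 pred=T actual=T -> ctr[3]=3
Ev 6: PC=3 idx=3 pred=T actual=T -> ctr[3]=3
Ev 7: PC=3 idx=3 pred=T actual=T -> ctr[3]=3
Ev 8: PC=3 idx=3 pred=T actual=N -> ctr[3]=2
Ev 9: PC=3 idx=3 pred=T actual=N -> ctr[3]=1
Ev 10: PC=6 idx=2 pred=T actual=T -> ctr[2]=3
Ev 11: PC=3 idx=3 pred=N actual=T -> ctr[3]=2
Ev 12: PC=3 idx=3 pred=T actual=T -> ctr[3]=3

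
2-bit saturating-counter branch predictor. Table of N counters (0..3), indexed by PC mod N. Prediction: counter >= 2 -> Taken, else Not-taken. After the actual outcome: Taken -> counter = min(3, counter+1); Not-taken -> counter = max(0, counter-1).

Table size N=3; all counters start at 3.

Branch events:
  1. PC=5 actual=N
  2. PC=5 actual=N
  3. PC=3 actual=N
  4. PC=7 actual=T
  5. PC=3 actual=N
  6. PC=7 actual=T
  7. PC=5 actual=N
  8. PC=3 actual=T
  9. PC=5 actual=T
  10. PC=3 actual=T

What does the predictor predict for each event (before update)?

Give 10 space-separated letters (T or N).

Ev 1: PC=5 idx=2 pred=T actual=N -> ctr[2]=2
Ev 2: PC=5 idx=2 pred=T actual=N -> ctr[2]=1
Ev 3: PC=3 idx=0 pred=T actual=N -> ctr[0]=2
Ev 4: PC=7 idx=1 pred=T actual=T -> ctr[1]=3
Ev 5: PC=3 idx=0 pred=T actual=N -> ctr[0]=1
Ev 6: PC=7 idx=1 pred=T actual=T -> ctr[1]=3
Ev 7: PC=5 idx=2 pred=N actual=N -> ctr[2]=0
Ev 8: PC=3 idx=0 pred=N actual=T -> ctr[0]=2
Ev 9: PC=5 idx=2 pred=N actual=T -> ctr[2]=1
Ev 10: PC=3 idx=0 pred=T actual=T -> ctr[0]=3

Answer: T T T T T T N N N T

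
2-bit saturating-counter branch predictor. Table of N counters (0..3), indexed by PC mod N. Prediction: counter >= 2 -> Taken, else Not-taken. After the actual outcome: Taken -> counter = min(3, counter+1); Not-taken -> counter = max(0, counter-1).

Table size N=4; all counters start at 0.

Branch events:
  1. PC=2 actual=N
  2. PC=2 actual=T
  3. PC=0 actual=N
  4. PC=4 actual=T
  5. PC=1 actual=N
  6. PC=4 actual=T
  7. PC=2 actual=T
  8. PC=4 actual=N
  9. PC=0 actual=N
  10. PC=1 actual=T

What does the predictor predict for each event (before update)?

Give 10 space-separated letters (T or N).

Answer: N N N N N N N T N N

Derivation:
Ev 1: PC=2 idx=2 pred=N actual=N -> ctr[2]=0
Ev 2: PC=2 idx=2 pred=N actual=T -> ctr[2]=1
Ev 3: PC=0 idx=0 pred=N actual=N -> ctr[0]=0
Ev 4: PC=4 idx=0 pred=N actual=T -> ctr[0]=1
Ev 5: PC=1 idx=1 pred=N actual=N -> ctr[1]=0
Ev 6: PC=4 idx=0 pred=N actual=T -> ctr[0]=2
Ev 7: PC=2 idx=2 pred=N actual=T -> ctr[2]=2
Ev 8: PC=4 idx=0 pred=T actual=N -> ctr[0]=1
Ev 9: PC=0 idx=0 pred=N actual=N -> ctr[0]=0
Ev 10: PC=1 idx=1 pred=N actual=T -> ctr[1]=1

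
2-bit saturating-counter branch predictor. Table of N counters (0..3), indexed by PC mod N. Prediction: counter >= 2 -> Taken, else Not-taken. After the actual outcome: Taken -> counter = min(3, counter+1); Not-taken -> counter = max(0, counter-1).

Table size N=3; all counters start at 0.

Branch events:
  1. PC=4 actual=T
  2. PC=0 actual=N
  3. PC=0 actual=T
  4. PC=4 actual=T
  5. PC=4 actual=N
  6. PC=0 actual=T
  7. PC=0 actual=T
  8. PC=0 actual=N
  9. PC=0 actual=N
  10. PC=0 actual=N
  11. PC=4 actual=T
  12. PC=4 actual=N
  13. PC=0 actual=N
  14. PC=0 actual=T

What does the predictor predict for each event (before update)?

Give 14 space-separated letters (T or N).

Answer: N N N N T N T T T N N T N N

Derivation:
Ev 1: PC=4 idx=1 pred=N actual=T -> ctr[1]=1
Ev 2: PC=0 idx=0 pred=N actual=N -> ctr[0]=0
Ev 3: PC=0 idx=0 pred=N actual=T -> ctr[0]=1
Ev 4: PC=4 idx=1 pred=N actual=T -> ctr[1]=2
Ev 5: PC=4 idx=1 pred=T actual=N -> ctr[1]=1
Ev 6: PC=0 idx=0 pred=N actual=T -> ctr[0]=2
Ev 7: PC=0 idx=0 pred=T actual=T -> ctr[0]=3
Ev 8: PC=0 idx=0 pred=T actual=N -> ctr[0]=2
Ev 9: PC=0 idx=0 pred=T actual=N -> ctr[0]=1
Ev 10: PC=0 idx=0 pred=N actual=N -> ctr[0]=0
Ev 11: PC=4 idx=1 pred=N actual=T -> ctr[1]=2
Ev 12: PC=4 idx=1 pred=T actual=N -> ctr[1]=1
Ev 13: PC=0 idx=0 pred=N actual=N -> ctr[0]=0
Ev 14: PC=0 idx=0 pred=N actual=T -> ctr[0]=1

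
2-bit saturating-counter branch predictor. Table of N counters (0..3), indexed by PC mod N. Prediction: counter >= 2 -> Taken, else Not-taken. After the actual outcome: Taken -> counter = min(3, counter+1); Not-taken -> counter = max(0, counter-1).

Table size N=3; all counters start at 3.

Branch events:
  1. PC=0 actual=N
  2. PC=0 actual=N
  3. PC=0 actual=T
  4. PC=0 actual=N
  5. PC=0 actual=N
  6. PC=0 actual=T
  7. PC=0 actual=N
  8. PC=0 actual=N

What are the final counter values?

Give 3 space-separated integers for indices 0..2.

Ev 1: PC=0 idx=0 pred=T actual=N -> ctr[0]=2
Ev 2: PC=0 idx=0 pred=T actual=N -> ctr[0]=1
Ev 3: PC=0 idx=0 pred=N actual=T -> ctr[0]=2
Ev 4: PC=0 idx=0 pred=T actual=N -> ctr[0]=1
Ev 5: PC=0 idx=0 pred=N actual=N -> ctr[0]=0
Ev 6: PC=0 idx=0 pred=N actual=T -> ctr[0]=1
Ev 7: PC=0 idx=0 pred=N actual=N -> ctr[0]=0
Ev 8: PC=0 idx=0 pred=N actual=N -> ctr[0]=0

Answer: 0 3 3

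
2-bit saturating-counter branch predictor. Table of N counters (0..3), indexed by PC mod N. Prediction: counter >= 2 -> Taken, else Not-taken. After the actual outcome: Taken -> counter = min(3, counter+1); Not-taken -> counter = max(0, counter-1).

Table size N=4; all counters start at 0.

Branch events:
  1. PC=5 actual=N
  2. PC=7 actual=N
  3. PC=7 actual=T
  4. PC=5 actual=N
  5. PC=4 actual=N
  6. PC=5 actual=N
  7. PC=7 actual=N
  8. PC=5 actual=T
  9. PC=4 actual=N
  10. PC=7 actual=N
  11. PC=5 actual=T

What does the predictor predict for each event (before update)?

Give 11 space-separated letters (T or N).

Answer: N N N N N N N N N N N

Derivation:
Ev 1: PC=5 idx=1 pred=N actual=N -> ctr[1]=0
Ev 2: PC=7 idx=3 pred=N actual=N -> ctr[3]=0
Ev 3: PC=7 idx=3 pred=N actual=T -> ctr[3]=1
Ev 4: PC=5 idx=1 pred=N actual=N -> ctr[1]=0
Ev 5: PC=4 idx=0 pred=N actual=N -> ctr[0]=0
Ev 6: PC=5 idx=1 pred=N actual=N -> ctr[1]=0
Ev 7: PC=7 idx=3 pred=N actual=N -> ctr[3]=0
Ev 8: PC=5 idx=1 pred=N actual=T -> ctr[1]=1
Ev 9: PC=4 idx=0 pred=N actual=N -> ctr[0]=0
Ev 10: PC=7 idx=3 pred=N actual=N -> ctr[3]=0
Ev 11: PC=5 idx=1 pred=N actual=T -> ctr[1]=2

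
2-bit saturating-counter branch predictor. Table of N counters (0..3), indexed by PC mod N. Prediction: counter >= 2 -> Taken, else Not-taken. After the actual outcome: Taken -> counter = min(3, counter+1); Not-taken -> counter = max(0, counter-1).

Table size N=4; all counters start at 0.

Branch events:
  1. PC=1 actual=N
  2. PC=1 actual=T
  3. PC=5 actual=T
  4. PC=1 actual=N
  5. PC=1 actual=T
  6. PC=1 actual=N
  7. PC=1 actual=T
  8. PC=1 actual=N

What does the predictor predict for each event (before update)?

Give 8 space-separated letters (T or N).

Ev 1: PC=1 idx=1 pred=N actual=N -> ctr[1]=0
Ev 2: PC=1 idx=1 pred=N actual=T -> ctr[1]=1
Ev 3: PC=5 idx=1 pred=N actual=T -> ctr[1]=2
Ev 4: PC=1 idx=1 pred=T actual=N -> ctr[1]=1
Ev 5: PC=1 idx=1 pred=N actual=T -> ctr[1]=2
Ev 6: PC=1 idx=1 pred=T actual=N -> ctr[1]=1
Ev 7: PC=1 idx=1 pred=N actual=T -> ctr[1]=2
Ev 8: PC=1 idx=1 pred=T actual=N -> ctr[1]=1

Answer: N N N T N T N T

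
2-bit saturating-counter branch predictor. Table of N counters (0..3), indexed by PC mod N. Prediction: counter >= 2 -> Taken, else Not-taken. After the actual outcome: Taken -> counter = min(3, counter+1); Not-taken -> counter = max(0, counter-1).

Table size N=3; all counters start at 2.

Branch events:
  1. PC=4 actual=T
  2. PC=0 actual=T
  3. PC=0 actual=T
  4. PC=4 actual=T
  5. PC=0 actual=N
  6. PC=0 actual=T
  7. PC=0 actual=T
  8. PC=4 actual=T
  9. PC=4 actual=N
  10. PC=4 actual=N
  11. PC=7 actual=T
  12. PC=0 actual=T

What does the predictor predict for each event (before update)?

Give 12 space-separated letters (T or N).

Ev 1: PC=4 idx=1 pred=T actual=T -> ctr[1]=3
Ev 2: PC=0 idx=0 pred=T actual=T -> ctr[0]=3
Ev 3: PC=0 idx=0 pred=T actual=T -> ctr[0]=3
Ev 4: PC=4 idx=1 pred=T actual=T -> ctr[1]=3
Ev 5: PC=0 idx=0 pred=T actual=N -> ctr[0]=2
Ev 6: PC=0 idx=0 pred=T actual=T -> ctr[0]=3
Ev 7: PC=0 idx=0 pred=T actual=T -> ctr[0]=3
Ev 8: PC=4 idx=1 pred=T actual=T -> ctr[1]=3
Ev 9: PC=4 idx=1 pred=T actual=N -> ctr[1]=2
Ev 10: PC=4 idx=1 pred=T actual=N -> ctr[1]=1
Ev 11: PC=7 idx=1 pred=N actual=T -> ctr[1]=2
Ev 12: PC=0 idx=0 pred=T actual=T -> ctr[0]=3

Answer: T T T T T T T T T T N T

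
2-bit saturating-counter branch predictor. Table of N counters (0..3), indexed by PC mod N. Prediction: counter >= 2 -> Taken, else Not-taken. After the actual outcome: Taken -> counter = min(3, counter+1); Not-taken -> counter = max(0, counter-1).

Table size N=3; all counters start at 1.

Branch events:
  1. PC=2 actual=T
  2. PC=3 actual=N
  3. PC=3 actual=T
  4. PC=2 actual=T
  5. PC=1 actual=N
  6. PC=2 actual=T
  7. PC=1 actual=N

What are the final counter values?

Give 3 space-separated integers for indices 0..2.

Ev 1: PC=2 idx=2 pred=N actual=T -> ctr[2]=2
Ev 2: PC=3 idx=0 pred=N actual=N -> ctr[0]=0
Ev 3: PC=3 idx=0 pred=N actual=T -> ctr[0]=1
Ev 4: PC=2 idx=2 pred=T actual=T -> ctr[2]=3
Ev 5: PC=1 idx=1 pred=N actual=N -> ctr[1]=0
Ev 6: PC=2 idx=2 pred=T actual=T -> ctr[2]=3
Ev 7: PC=1 idx=1 pred=N actual=N -> ctr[1]=0

Answer: 1 0 3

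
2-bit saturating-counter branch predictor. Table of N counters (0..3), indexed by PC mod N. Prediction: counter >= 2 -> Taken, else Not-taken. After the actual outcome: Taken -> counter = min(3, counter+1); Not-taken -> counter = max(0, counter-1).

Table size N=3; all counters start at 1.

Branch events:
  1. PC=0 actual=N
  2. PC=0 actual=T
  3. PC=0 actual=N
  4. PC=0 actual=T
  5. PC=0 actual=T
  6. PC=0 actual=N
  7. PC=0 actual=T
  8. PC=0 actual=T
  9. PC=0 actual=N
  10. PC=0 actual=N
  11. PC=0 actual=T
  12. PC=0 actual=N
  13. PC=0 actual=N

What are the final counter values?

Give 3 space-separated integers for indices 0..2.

Answer: 0 1 1

Derivation:
Ev 1: PC=0 idx=0 pred=N actual=N -> ctr[0]=0
Ev 2: PC=0 idx=0 pred=N actual=T -> ctr[0]=1
Ev 3: PC=0 idx=0 pred=N actual=N -> ctr[0]=0
Ev 4: PC=0 idx=0 pred=N actual=T -> ctr[0]=1
Ev 5: PC=0 idx=0 pred=N actual=T -> ctr[0]=2
Ev 6: PC=0 idx=0 pred=T actual=N -> ctr[0]=1
Ev 7: PC=0 idx=0 pred=N actual=T -> ctr[0]=2
Ev 8: PC=0 idx=0 pred=T actual=T -> ctr[0]=3
Ev 9: PC=0 idx=0 pred=T actual=N -> ctr[0]=2
Ev 10: PC=0 idx=0 pred=T actual=N -> ctr[0]=1
Ev 11: PC=0 idx=0 pred=N actual=T -> ctr[0]=2
Ev 12: PC=0 idx=0 pred=T actual=N -> ctr[0]=1
Ev 13: PC=0 idx=0 pred=N actual=N -> ctr[0]=0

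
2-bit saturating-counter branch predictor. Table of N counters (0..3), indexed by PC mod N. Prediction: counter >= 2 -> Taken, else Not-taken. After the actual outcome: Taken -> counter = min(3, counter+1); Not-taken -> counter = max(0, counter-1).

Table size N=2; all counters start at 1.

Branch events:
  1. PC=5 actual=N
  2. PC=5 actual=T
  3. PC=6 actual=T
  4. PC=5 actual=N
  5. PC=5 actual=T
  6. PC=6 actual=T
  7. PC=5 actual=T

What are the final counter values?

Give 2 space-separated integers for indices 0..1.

Answer: 3 2

Derivation:
Ev 1: PC=5 idx=1 pred=N actual=N -> ctr[1]=0
Ev 2: PC=5 idx=1 pred=N actual=T -> ctr[1]=1
Ev 3: PC=6 idx=0 pred=N actual=T -> ctr[0]=2
Ev 4: PC=5 idx=1 pred=N actual=N -> ctr[1]=0
Ev 5: PC=5 idx=1 pred=N actual=T -> ctr[1]=1
Ev 6: PC=6 idx=0 pred=T actual=T -> ctr[0]=3
Ev 7: PC=5 idx=1 pred=N actual=T -> ctr[1]=2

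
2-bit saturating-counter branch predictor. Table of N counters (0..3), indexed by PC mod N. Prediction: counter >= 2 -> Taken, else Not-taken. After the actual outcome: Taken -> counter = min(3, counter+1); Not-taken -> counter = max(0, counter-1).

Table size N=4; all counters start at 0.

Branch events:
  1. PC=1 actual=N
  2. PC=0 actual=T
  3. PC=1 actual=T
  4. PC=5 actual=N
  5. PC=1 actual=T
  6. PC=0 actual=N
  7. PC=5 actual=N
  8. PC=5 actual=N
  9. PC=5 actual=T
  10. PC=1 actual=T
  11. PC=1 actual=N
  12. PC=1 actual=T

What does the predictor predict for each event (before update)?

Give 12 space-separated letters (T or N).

Answer: N N N N N N N N N N T N

Derivation:
Ev 1: PC=1 idx=1 pred=N actual=N -> ctr[1]=0
Ev 2: PC=0 idx=0 pred=N actual=T -> ctr[0]=1
Ev 3: PC=1 idx=1 pred=N actual=T -> ctr[1]=1
Ev 4: PC=5 idx=1 pred=N actual=N -> ctr[1]=0
Ev 5: PC=1 idx=1 pred=N actual=T -> ctr[1]=1
Ev 6: PC=0 idx=0 pred=N actual=N -> ctr[0]=0
Ev 7: PC=5 idx=1 pred=N actual=N -> ctr[1]=0
Ev 8: PC=5 idx=1 pred=N actual=N -> ctr[1]=0
Ev 9: PC=5 idx=1 pred=N actual=T -> ctr[1]=1
Ev 10: PC=1 idx=1 pred=N actual=T -> ctr[1]=2
Ev 11: PC=1 idx=1 pred=T actual=N -> ctr[1]=1
Ev 12: PC=1 idx=1 pred=N actual=T -> ctr[1]=2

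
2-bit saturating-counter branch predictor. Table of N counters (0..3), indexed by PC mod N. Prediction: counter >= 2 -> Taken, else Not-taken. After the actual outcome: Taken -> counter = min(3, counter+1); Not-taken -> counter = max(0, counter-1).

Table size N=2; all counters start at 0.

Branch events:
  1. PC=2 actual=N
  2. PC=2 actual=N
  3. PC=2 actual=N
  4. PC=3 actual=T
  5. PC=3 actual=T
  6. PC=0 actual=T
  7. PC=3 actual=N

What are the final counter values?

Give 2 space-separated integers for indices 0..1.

Answer: 1 1

Derivation:
Ev 1: PC=2 idx=0 pred=N actual=N -> ctr[0]=0
Ev 2: PC=2 idx=0 pred=N actual=N -> ctr[0]=0
Ev 3: PC=2 idx=0 pred=N actual=N -> ctr[0]=0
Ev 4: PC=3 idx=1 pred=N actual=T -> ctr[1]=1
Ev 5: PC=3 idx=1 pred=N actual=T -> ctr[1]=2
Ev 6: PC=0 idx=0 pred=N actual=T -> ctr[0]=1
Ev 7: PC=3 idx=1 pred=T actual=N -> ctr[1]=1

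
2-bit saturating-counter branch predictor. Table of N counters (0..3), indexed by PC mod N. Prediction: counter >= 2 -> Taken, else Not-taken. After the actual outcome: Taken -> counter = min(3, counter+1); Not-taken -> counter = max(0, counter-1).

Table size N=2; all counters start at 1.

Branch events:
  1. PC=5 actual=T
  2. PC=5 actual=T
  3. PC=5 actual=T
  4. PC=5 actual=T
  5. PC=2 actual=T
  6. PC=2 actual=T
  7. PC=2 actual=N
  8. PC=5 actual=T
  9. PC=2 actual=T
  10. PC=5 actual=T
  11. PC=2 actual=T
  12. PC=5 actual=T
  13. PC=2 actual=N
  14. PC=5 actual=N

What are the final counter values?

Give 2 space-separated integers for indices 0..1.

Ev 1: PC=5 idx=1 pred=N actual=T -> ctr[1]=2
Ev 2: PC=5 idx=1 pred=T actual=T -> ctr[1]=3
Ev 3: PC=5 idx=1 pred=T actual=T -> ctr[1]=3
Ev 4: PC=5 idx=1 pred=T actual=T -> ctr[1]=3
Ev 5: PC=2 idx=0 pred=N actual=T -> ctr[0]=2
Ev 6: PC=2 idx=0 pred=T actual=T -> ctr[0]=3
Ev 7: PC=2 idx=0 pred=T actual=N -> ctr[0]=2
Ev 8: PC=5 idx=1 pred=T actual=T -> ctr[1]=3
Ev 9: PC=2 idx=0 pred=T actual=T -> ctr[0]=3
Ev 10: PC=5 idx=1 pred=T actual=T -> ctr[1]=3
Ev 11: PC=2 idx=0 pred=T actual=T -> ctr[0]=3
Ev 12: PC=5 idx=1 pred=T actual=T -> ctr[1]=3
Ev 13: PC=2 idx=0 pred=T actual=N -> ctr[0]=2
Ev 14: PC=5 idx=1 pred=T actual=N -> ctr[1]=2

Answer: 2 2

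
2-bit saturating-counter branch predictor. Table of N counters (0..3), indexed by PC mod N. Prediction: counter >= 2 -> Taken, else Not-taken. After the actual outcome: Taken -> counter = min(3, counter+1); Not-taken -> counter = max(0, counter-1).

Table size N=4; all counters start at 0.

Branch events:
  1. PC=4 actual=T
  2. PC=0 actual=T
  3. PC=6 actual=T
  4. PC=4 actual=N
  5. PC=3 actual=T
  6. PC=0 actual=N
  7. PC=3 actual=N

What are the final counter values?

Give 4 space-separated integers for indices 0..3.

Ev 1: PC=4 idx=0 pred=N actual=T -> ctr[0]=1
Ev 2: PC=0 idx=0 pred=N actual=T -> ctr[0]=2
Ev 3: PC=6 idx=2 pred=N actual=T -> ctr[2]=1
Ev 4: PC=4 idx=0 pred=T actual=N -> ctr[0]=1
Ev 5: PC=3 idx=3 pred=N actual=T -> ctr[3]=1
Ev 6: PC=0 idx=0 pred=N actual=N -> ctr[0]=0
Ev 7: PC=3 idx=3 pred=N actual=N -> ctr[3]=0

Answer: 0 0 1 0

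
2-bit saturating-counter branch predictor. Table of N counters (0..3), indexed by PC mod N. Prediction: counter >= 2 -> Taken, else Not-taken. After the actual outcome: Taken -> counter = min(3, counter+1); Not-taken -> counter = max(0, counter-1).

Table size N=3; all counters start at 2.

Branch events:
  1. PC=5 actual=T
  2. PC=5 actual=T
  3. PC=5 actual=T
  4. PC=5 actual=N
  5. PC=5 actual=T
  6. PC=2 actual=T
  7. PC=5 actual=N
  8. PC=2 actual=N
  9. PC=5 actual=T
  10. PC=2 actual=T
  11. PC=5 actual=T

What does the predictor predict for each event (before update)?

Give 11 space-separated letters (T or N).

Answer: T T T T T T T T N T T

Derivation:
Ev 1: PC=5 idx=2 pred=T actual=T -> ctr[2]=3
Ev 2: PC=5 idx=2 pred=T actual=T -> ctr[2]=3
Ev 3: PC=5 idx=2 pred=T actual=T -> ctr[2]=3
Ev 4: PC=5 idx=2 pred=T actual=N -> ctr[2]=2
Ev 5: PC=5 idx=2 pred=T actual=T -> ctr[2]=3
Ev 6: PC=2 idx=2 pred=T actual=T -> ctr[2]=3
Ev 7: PC=5 idx=2 pred=T actual=N -> ctr[2]=2
Ev 8: PC=2 idx=2 pred=T actual=N -> ctr[2]=1
Ev 9: PC=5 idx=2 pred=N actual=T -> ctr[2]=2
Ev 10: PC=2 idx=2 pred=T actual=T -> ctr[2]=3
Ev 11: PC=5 idx=2 pred=T actual=T -> ctr[2]=3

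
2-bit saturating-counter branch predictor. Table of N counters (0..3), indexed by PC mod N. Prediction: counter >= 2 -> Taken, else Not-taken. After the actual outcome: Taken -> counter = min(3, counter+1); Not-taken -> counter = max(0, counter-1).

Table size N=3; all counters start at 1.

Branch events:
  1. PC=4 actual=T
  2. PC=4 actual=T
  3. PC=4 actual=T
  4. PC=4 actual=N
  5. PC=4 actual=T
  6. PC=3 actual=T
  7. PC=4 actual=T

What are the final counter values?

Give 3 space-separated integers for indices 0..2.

Answer: 2 3 1

Derivation:
Ev 1: PC=4 idx=1 pred=N actual=T -> ctr[1]=2
Ev 2: PC=4 idx=1 pred=T actual=T -> ctr[1]=3
Ev 3: PC=4 idx=1 pred=T actual=T -> ctr[1]=3
Ev 4: PC=4 idx=1 pred=T actual=N -> ctr[1]=2
Ev 5: PC=4 idx=1 pred=T actual=T -> ctr[1]=3
Ev 6: PC=3 idx=0 pred=N actual=T -> ctr[0]=2
Ev 7: PC=4 idx=1 pred=T actual=T -> ctr[1]=3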